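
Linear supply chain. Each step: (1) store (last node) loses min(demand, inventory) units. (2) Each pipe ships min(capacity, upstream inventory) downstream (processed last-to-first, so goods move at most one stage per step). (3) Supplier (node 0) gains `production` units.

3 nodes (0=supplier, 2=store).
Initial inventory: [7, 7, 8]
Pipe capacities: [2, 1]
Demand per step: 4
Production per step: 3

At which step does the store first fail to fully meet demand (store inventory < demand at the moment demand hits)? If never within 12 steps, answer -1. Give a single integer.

Step 1: demand=4,sold=4 ship[1->2]=1 ship[0->1]=2 prod=3 -> [8 8 5]
Step 2: demand=4,sold=4 ship[1->2]=1 ship[0->1]=2 prod=3 -> [9 9 2]
Step 3: demand=4,sold=2 ship[1->2]=1 ship[0->1]=2 prod=3 -> [10 10 1]
Step 4: demand=4,sold=1 ship[1->2]=1 ship[0->1]=2 prod=3 -> [11 11 1]
Step 5: demand=4,sold=1 ship[1->2]=1 ship[0->1]=2 prod=3 -> [12 12 1]
Step 6: demand=4,sold=1 ship[1->2]=1 ship[0->1]=2 prod=3 -> [13 13 1]
Step 7: demand=4,sold=1 ship[1->2]=1 ship[0->1]=2 prod=3 -> [14 14 1]
Step 8: demand=4,sold=1 ship[1->2]=1 ship[0->1]=2 prod=3 -> [15 15 1]
Step 9: demand=4,sold=1 ship[1->2]=1 ship[0->1]=2 prod=3 -> [16 16 1]
Step 10: demand=4,sold=1 ship[1->2]=1 ship[0->1]=2 prod=3 -> [17 17 1]
Step 11: demand=4,sold=1 ship[1->2]=1 ship[0->1]=2 prod=3 -> [18 18 1]
Step 12: demand=4,sold=1 ship[1->2]=1 ship[0->1]=2 prod=3 -> [19 19 1]
First stockout at step 3

3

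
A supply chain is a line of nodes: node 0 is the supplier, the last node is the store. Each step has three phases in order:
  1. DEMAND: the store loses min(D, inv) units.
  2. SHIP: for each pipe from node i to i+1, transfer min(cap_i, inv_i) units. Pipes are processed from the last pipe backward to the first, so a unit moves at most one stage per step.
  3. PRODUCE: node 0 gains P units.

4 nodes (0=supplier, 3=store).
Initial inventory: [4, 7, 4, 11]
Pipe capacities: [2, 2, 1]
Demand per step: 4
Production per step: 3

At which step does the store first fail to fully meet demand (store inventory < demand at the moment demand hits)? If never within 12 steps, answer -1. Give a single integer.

Step 1: demand=4,sold=4 ship[2->3]=1 ship[1->2]=2 ship[0->1]=2 prod=3 -> [5 7 5 8]
Step 2: demand=4,sold=4 ship[2->3]=1 ship[1->2]=2 ship[0->1]=2 prod=3 -> [6 7 6 5]
Step 3: demand=4,sold=4 ship[2->3]=1 ship[1->2]=2 ship[0->1]=2 prod=3 -> [7 7 7 2]
Step 4: demand=4,sold=2 ship[2->3]=1 ship[1->2]=2 ship[0->1]=2 prod=3 -> [8 7 8 1]
Step 5: demand=4,sold=1 ship[2->3]=1 ship[1->2]=2 ship[0->1]=2 prod=3 -> [9 7 9 1]
Step 6: demand=4,sold=1 ship[2->3]=1 ship[1->2]=2 ship[0->1]=2 prod=3 -> [10 7 10 1]
Step 7: demand=4,sold=1 ship[2->3]=1 ship[1->2]=2 ship[0->1]=2 prod=3 -> [11 7 11 1]
Step 8: demand=4,sold=1 ship[2->3]=1 ship[1->2]=2 ship[0->1]=2 prod=3 -> [12 7 12 1]
Step 9: demand=4,sold=1 ship[2->3]=1 ship[1->2]=2 ship[0->1]=2 prod=3 -> [13 7 13 1]
Step 10: demand=4,sold=1 ship[2->3]=1 ship[1->2]=2 ship[0->1]=2 prod=3 -> [14 7 14 1]
Step 11: demand=4,sold=1 ship[2->3]=1 ship[1->2]=2 ship[0->1]=2 prod=3 -> [15 7 15 1]
Step 12: demand=4,sold=1 ship[2->3]=1 ship[1->2]=2 ship[0->1]=2 prod=3 -> [16 7 16 1]
First stockout at step 4

4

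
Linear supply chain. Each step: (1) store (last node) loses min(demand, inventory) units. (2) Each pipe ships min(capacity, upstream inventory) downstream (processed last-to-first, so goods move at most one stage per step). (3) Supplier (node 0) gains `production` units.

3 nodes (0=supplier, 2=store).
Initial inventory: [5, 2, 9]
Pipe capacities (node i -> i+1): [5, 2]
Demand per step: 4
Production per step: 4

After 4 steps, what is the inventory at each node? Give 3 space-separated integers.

Step 1: demand=4,sold=4 ship[1->2]=2 ship[0->1]=5 prod=4 -> inv=[4 5 7]
Step 2: demand=4,sold=4 ship[1->2]=2 ship[0->1]=4 prod=4 -> inv=[4 7 5]
Step 3: demand=4,sold=4 ship[1->2]=2 ship[0->1]=4 prod=4 -> inv=[4 9 3]
Step 4: demand=4,sold=3 ship[1->2]=2 ship[0->1]=4 prod=4 -> inv=[4 11 2]

4 11 2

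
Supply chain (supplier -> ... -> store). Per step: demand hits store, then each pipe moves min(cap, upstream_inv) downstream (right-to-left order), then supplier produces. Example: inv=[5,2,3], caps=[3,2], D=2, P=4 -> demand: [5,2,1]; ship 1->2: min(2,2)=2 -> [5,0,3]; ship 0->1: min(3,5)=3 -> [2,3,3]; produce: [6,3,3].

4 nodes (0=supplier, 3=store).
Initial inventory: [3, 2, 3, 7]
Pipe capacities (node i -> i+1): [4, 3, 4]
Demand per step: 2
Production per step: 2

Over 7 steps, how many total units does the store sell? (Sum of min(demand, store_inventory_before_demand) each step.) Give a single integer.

Step 1: sold=2 (running total=2) -> [2 3 2 8]
Step 2: sold=2 (running total=4) -> [2 2 3 8]
Step 3: sold=2 (running total=6) -> [2 2 2 9]
Step 4: sold=2 (running total=8) -> [2 2 2 9]
Step 5: sold=2 (running total=10) -> [2 2 2 9]
Step 6: sold=2 (running total=12) -> [2 2 2 9]
Step 7: sold=2 (running total=14) -> [2 2 2 9]

Answer: 14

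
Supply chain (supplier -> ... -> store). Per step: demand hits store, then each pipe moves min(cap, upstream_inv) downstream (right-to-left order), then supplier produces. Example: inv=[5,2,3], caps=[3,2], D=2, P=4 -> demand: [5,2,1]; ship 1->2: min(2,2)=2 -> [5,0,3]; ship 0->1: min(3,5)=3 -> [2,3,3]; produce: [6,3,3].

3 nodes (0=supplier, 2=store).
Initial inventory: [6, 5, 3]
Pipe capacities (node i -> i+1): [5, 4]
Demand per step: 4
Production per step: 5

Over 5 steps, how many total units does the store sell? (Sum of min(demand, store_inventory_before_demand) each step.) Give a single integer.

Answer: 19

Derivation:
Step 1: sold=3 (running total=3) -> [6 6 4]
Step 2: sold=4 (running total=7) -> [6 7 4]
Step 3: sold=4 (running total=11) -> [6 8 4]
Step 4: sold=4 (running total=15) -> [6 9 4]
Step 5: sold=4 (running total=19) -> [6 10 4]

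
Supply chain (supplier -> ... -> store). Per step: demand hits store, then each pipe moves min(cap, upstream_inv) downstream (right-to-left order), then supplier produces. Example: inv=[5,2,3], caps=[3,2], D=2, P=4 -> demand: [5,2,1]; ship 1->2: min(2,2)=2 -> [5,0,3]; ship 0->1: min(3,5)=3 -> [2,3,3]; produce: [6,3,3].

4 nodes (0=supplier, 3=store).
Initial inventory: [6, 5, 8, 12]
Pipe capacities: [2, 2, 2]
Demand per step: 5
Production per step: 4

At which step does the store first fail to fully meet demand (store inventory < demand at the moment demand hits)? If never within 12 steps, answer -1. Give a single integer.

Step 1: demand=5,sold=5 ship[2->3]=2 ship[1->2]=2 ship[0->1]=2 prod=4 -> [8 5 8 9]
Step 2: demand=5,sold=5 ship[2->3]=2 ship[1->2]=2 ship[0->1]=2 prod=4 -> [10 5 8 6]
Step 3: demand=5,sold=5 ship[2->3]=2 ship[1->2]=2 ship[0->1]=2 prod=4 -> [12 5 8 3]
Step 4: demand=5,sold=3 ship[2->3]=2 ship[1->2]=2 ship[0->1]=2 prod=4 -> [14 5 8 2]
Step 5: demand=5,sold=2 ship[2->3]=2 ship[1->2]=2 ship[0->1]=2 prod=4 -> [16 5 8 2]
Step 6: demand=5,sold=2 ship[2->3]=2 ship[1->2]=2 ship[0->1]=2 prod=4 -> [18 5 8 2]
Step 7: demand=5,sold=2 ship[2->3]=2 ship[1->2]=2 ship[0->1]=2 prod=4 -> [20 5 8 2]
Step 8: demand=5,sold=2 ship[2->3]=2 ship[1->2]=2 ship[0->1]=2 prod=4 -> [22 5 8 2]
Step 9: demand=5,sold=2 ship[2->3]=2 ship[1->2]=2 ship[0->1]=2 prod=4 -> [24 5 8 2]
Step 10: demand=5,sold=2 ship[2->3]=2 ship[1->2]=2 ship[0->1]=2 prod=4 -> [26 5 8 2]
Step 11: demand=5,sold=2 ship[2->3]=2 ship[1->2]=2 ship[0->1]=2 prod=4 -> [28 5 8 2]
Step 12: demand=5,sold=2 ship[2->3]=2 ship[1->2]=2 ship[0->1]=2 prod=4 -> [30 5 8 2]
First stockout at step 4

4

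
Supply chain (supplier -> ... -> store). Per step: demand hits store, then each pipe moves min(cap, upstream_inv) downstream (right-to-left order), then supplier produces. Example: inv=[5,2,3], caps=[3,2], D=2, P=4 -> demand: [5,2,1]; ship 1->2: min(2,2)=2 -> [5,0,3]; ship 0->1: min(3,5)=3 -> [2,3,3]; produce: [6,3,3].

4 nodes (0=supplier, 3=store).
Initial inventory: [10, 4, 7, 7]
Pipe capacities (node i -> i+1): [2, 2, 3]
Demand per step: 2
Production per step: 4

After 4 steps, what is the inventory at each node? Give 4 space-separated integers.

Step 1: demand=2,sold=2 ship[2->3]=3 ship[1->2]=2 ship[0->1]=2 prod=4 -> inv=[12 4 6 8]
Step 2: demand=2,sold=2 ship[2->3]=3 ship[1->2]=2 ship[0->1]=2 prod=4 -> inv=[14 4 5 9]
Step 3: demand=2,sold=2 ship[2->3]=3 ship[1->2]=2 ship[0->1]=2 prod=4 -> inv=[16 4 4 10]
Step 4: demand=2,sold=2 ship[2->3]=3 ship[1->2]=2 ship[0->1]=2 prod=4 -> inv=[18 4 3 11]

18 4 3 11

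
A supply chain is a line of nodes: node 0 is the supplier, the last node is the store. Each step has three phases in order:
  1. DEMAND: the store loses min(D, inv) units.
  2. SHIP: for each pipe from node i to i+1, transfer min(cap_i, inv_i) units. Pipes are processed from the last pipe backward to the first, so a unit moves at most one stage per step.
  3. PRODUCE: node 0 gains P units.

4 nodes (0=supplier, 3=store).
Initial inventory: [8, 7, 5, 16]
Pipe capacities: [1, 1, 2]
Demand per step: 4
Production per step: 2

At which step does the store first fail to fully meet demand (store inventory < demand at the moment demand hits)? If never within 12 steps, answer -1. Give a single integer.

Step 1: demand=4,sold=4 ship[2->3]=2 ship[1->2]=1 ship[0->1]=1 prod=2 -> [9 7 4 14]
Step 2: demand=4,sold=4 ship[2->3]=2 ship[1->2]=1 ship[0->1]=1 prod=2 -> [10 7 3 12]
Step 3: demand=4,sold=4 ship[2->3]=2 ship[1->2]=1 ship[0->1]=1 prod=2 -> [11 7 2 10]
Step 4: demand=4,sold=4 ship[2->3]=2 ship[1->2]=1 ship[0->1]=1 prod=2 -> [12 7 1 8]
Step 5: demand=4,sold=4 ship[2->3]=1 ship[1->2]=1 ship[0->1]=1 prod=2 -> [13 7 1 5]
Step 6: demand=4,sold=4 ship[2->3]=1 ship[1->2]=1 ship[0->1]=1 prod=2 -> [14 7 1 2]
Step 7: demand=4,sold=2 ship[2->3]=1 ship[1->2]=1 ship[0->1]=1 prod=2 -> [15 7 1 1]
Step 8: demand=4,sold=1 ship[2->3]=1 ship[1->2]=1 ship[0->1]=1 prod=2 -> [16 7 1 1]
Step 9: demand=4,sold=1 ship[2->3]=1 ship[1->2]=1 ship[0->1]=1 prod=2 -> [17 7 1 1]
Step 10: demand=4,sold=1 ship[2->3]=1 ship[1->2]=1 ship[0->1]=1 prod=2 -> [18 7 1 1]
Step 11: demand=4,sold=1 ship[2->3]=1 ship[1->2]=1 ship[0->1]=1 prod=2 -> [19 7 1 1]
Step 12: demand=4,sold=1 ship[2->3]=1 ship[1->2]=1 ship[0->1]=1 prod=2 -> [20 7 1 1]
First stockout at step 7

7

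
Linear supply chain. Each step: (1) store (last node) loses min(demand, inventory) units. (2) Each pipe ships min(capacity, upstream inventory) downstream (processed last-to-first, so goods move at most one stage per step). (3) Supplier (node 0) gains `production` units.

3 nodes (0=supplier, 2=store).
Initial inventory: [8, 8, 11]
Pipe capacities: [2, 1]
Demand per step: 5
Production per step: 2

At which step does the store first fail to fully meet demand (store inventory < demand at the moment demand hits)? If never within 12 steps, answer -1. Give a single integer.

Step 1: demand=5,sold=5 ship[1->2]=1 ship[0->1]=2 prod=2 -> [8 9 7]
Step 2: demand=5,sold=5 ship[1->2]=1 ship[0->1]=2 prod=2 -> [8 10 3]
Step 3: demand=5,sold=3 ship[1->2]=1 ship[0->1]=2 prod=2 -> [8 11 1]
Step 4: demand=5,sold=1 ship[1->2]=1 ship[0->1]=2 prod=2 -> [8 12 1]
Step 5: demand=5,sold=1 ship[1->2]=1 ship[0->1]=2 prod=2 -> [8 13 1]
Step 6: demand=5,sold=1 ship[1->2]=1 ship[0->1]=2 prod=2 -> [8 14 1]
Step 7: demand=5,sold=1 ship[1->2]=1 ship[0->1]=2 prod=2 -> [8 15 1]
Step 8: demand=5,sold=1 ship[1->2]=1 ship[0->1]=2 prod=2 -> [8 16 1]
Step 9: demand=5,sold=1 ship[1->2]=1 ship[0->1]=2 prod=2 -> [8 17 1]
Step 10: demand=5,sold=1 ship[1->2]=1 ship[0->1]=2 prod=2 -> [8 18 1]
Step 11: demand=5,sold=1 ship[1->2]=1 ship[0->1]=2 prod=2 -> [8 19 1]
Step 12: demand=5,sold=1 ship[1->2]=1 ship[0->1]=2 prod=2 -> [8 20 1]
First stockout at step 3

3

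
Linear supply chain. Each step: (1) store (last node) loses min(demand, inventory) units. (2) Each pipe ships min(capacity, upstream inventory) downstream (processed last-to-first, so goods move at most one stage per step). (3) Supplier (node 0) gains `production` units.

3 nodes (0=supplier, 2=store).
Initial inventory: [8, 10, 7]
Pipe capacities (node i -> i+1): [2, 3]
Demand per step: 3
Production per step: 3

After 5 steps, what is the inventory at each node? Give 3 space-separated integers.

Step 1: demand=3,sold=3 ship[1->2]=3 ship[0->1]=2 prod=3 -> inv=[9 9 7]
Step 2: demand=3,sold=3 ship[1->2]=3 ship[0->1]=2 prod=3 -> inv=[10 8 7]
Step 3: demand=3,sold=3 ship[1->2]=3 ship[0->1]=2 prod=3 -> inv=[11 7 7]
Step 4: demand=3,sold=3 ship[1->2]=3 ship[0->1]=2 prod=3 -> inv=[12 6 7]
Step 5: demand=3,sold=3 ship[1->2]=3 ship[0->1]=2 prod=3 -> inv=[13 5 7]

13 5 7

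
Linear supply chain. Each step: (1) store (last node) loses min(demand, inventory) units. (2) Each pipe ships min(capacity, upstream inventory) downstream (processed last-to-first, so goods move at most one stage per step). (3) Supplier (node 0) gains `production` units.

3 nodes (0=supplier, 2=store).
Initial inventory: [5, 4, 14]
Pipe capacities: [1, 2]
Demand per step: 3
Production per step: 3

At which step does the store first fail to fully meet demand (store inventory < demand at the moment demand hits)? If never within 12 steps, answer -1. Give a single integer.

Step 1: demand=3,sold=3 ship[1->2]=2 ship[0->1]=1 prod=3 -> [7 3 13]
Step 2: demand=3,sold=3 ship[1->2]=2 ship[0->1]=1 prod=3 -> [9 2 12]
Step 3: demand=3,sold=3 ship[1->2]=2 ship[0->1]=1 prod=3 -> [11 1 11]
Step 4: demand=3,sold=3 ship[1->2]=1 ship[0->1]=1 prod=3 -> [13 1 9]
Step 5: demand=3,sold=3 ship[1->2]=1 ship[0->1]=1 prod=3 -> [15 1 7]
Step 6: demand=3,sold=3 ship[1->2]=1 ship[0->1]=1 prod=3 -> [17 1 5]
Step 7: demand=3,sold=3 ship[1->2]=1 ship[0->1]=1 prod=3 -> [19 1 3]
Step 8: demand=3,sold=3 ship[1->2]=1 ship[0->1]=1 prod=3 -> [21 1 1]
Step 9: demand=3,sold=1 ship[1->2]=1 ship[0->1]=1 prod=3 -> [23 1 1]
Step 10: demand=3,sold=1 ship[1->2]=1 ship[0->1]=1 prod=3 -> [25 1 1]
Step 11: demand=3,sold=1 ship[1->2]=1 ship[0->1]=1 prod=3 -> [27 1 1]
Step 12: demand=3,sold=1 ship[1->2]=1 ship[0->1]=1 prod=3 -> [29 1 1]
First stockout at step 9

9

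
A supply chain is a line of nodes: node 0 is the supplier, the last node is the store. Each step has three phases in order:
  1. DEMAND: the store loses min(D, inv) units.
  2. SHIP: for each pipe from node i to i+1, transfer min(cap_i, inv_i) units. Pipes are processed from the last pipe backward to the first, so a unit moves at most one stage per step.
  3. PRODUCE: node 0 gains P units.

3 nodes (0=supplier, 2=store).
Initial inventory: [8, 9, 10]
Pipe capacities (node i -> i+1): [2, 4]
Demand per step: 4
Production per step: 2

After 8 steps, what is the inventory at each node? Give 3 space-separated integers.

Step 1: demand=4,sold=4 ship[1->2]=4 ship[0->1]=2 prod=2 -> inv=[8 7 10]
Step 2: demand=4,sold=4 ship[1->2]=4 ship[0->1]=2 prod=2 -> inv=[8 5 10]
Step 3: demand=4,sold=4 ship[1->2]=4 ship[0->1]=2 prod=2 -> inv=[8 3 10]
Step 4: demand=4,sold=4 ship[1->2]=3 ship[0->1]=2 prod=2 -> inv=[8 2 9]
Step 5: demand=4,sold=4 ship[1->2]=2 ship[0->1]=2 prod=2 -> inv=[8 2 7]
Step 6: demand=4,sold=4 ship[1->2]=2 ship[0->1]=2 prod=2 -> inv=[8 2 5]
Step 7: demand=4,sold=4 ship[1->2]=2 ship[0->1]=2 prod=2 -> inv=[8 2 3]
Step 8: demand=4,sold=3 ship[1->2]=2 ship[0->1]=2 prod=2 -> inv=[8 2 2]

8 2 2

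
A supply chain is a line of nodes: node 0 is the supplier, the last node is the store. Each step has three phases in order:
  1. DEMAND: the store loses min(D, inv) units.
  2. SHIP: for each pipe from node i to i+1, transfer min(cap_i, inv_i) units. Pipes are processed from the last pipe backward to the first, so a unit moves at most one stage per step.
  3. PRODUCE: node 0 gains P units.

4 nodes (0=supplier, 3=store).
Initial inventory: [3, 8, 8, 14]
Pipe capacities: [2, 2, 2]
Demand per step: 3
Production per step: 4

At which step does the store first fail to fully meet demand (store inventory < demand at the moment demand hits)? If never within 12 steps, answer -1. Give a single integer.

Step 1: demand=3,sold=3 ship[2->3]=2 ship[1->2]=2 ship[0->1]=2 prod=4 -> [5 8 8 13]
Step 2: demand=3,sold=3 ship[2->3]=2 ship[1->2]=2 ship[0->1]=2 prod=4 -> [7 8 8 12]
Step 3: demand=3,sold=3 ship[2->3]=2 ship[1->2]=2 ship[0->1]=2 prod=4 -> [9 8 8 11]
Step 4: demand=3,sold=3 ship[2->3]=2 ship[1->2]=2 ship[0->1]=2 prod=4 -> [11 8 8 10]
Step 5: demand=3,sold=3 ship[2->3]=2 ship[1->2]=2 ship[0->1]=2 prod=4 -> [13 8 8 9]
Step 6: demand=3,sold=3 ship[2->3]=2 ship[1->2]=2 ship[0->1]=2 prod=4 -> [15 8 8 8]
Step 7: demand=3,sold=3 ship[2->3]=2 ship[1->2]=2 ship[0->1]=2 prod=4 -> [17 8 8 7]
Step 8: demand=3,sold=3 ship[2->3]=2 ship[1->2]=2 ship[0->1]=2 prod=4 -> [19 8 8 6]
Step 9: demand=3,sold=3 ship[2->3]=2 ship[1->2]=2 ship[0->1]=2 prod=4 -> [21 8 8 5]
Step 10: demand=3,sold=3 ship[2->3]=2 ship[1->2]=2 ship[0->1]=2 prod=4 -> [23 8 8 4]
Step 11: demand=3,sold=3 ship[2->3]=2 ship[1->2]=2 ship[0->1]=2 prod=4 -> [25 8 8 3]
Step 12: demand=3,sold=3 ship[2->3]=2 ship[1->2]=2 ship[0->1]=2 prod=4 -> [27 8 8 2]
No stockout in 12 steps

-1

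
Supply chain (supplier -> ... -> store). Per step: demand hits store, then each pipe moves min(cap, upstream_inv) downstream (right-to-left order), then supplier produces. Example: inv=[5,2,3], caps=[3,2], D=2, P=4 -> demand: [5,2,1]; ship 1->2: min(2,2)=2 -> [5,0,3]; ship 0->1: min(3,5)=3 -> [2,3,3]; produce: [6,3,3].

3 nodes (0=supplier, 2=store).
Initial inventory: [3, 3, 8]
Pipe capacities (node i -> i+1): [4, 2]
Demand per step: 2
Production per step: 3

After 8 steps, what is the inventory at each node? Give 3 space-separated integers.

Step 1: demand=2,sold=2 ship[1->2]=2 ship[0->1]=3 prod=3 -> inv=[3 4 8]
Step 2: demand=2,sold=2 ship[1->2]=2 ship[0->1]=3 prod=3 -> inv=[3 5 8]
Step 3: demand=2,sold=2 ship[1->2]=2 ship[0->1]=3 prod=3 -> inv=[3 6 8]
Step 4: demand=2,sold=2 ship[1->2]=2 ship[0->1]=3 prod=3 -> inv=[3 7 8]
Step 5: demand=2,sold=2 ship[1->2]=2 ship[0->1]=3 prod=3 -> inv=[3 8 8]
Step 6: demand=2,sold=2 ship[1->2]=2 ship[0->1]=3 prod=3 -> inv=[3 9 8]
Step 7: demand=2,sold=2 ship[1->2]=2 ship[0->1]=3 prod=3 -> inv=[3 10 8]
Step 8: demand=2,sold=2 ship[1->2]=2 ship[0->1]=3 prod=3 -> inv=[3 11 8]

3 11 8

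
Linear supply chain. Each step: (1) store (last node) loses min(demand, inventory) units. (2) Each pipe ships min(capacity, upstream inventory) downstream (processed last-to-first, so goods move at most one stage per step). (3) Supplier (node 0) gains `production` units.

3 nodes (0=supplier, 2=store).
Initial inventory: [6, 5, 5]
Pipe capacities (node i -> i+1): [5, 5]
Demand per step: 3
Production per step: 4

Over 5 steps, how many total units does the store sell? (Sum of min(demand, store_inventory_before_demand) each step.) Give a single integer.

Answer: 15

Derivation:
Step 1: sold=3 (running total=3) -> [5 5 7]
Step 2: sold=3 (running total=6) -> [4 5 9]
Step 3: sold=3 (running total=9) -> [4 4 11]
Step 4: sold=3 (running total=12) -> [4 4 12]
Step 5: sold=3 (running total=15) -> [4 4 13]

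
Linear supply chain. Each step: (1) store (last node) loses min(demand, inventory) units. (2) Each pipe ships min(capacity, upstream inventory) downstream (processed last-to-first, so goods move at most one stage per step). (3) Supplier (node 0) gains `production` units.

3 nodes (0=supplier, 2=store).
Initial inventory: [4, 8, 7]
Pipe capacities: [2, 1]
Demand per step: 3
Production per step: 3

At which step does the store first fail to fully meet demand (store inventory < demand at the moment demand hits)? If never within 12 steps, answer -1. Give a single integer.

Step 1: demand=3,sold=3 ship[1->2]=1 ship[0->1]=2 prod=3 -> [5 9 5]
Step 2: demand=3,sold=3 ship[1->2]=1 ship[0->1]=2 prod=3 -> [6 10 3]
Step 3: demand=3,sold=3 ship[1->2]=1 ship[0->1]=2 prod=3 -> [7 11 1]
Step 4: demand=3,sold=1 ship[1->2]=1 ship[0->1]=2 prod=3 -> [8 12 1]
Step 5: demand=3,sold=1 ship[1->2]=1 ship[0->1]=2 prod=3 -> [9 13 1]
Step 6: demand=3,sold=1 ship[1->2]=1 ship[0->1]=2 prod=3 -> [10 14 1]
Step 7: demand=3,sold=1 ship[1->2]=1 ship[0->1]=2 prod=3 -> [11 15 1]
Step 8: demand=3,sold=1 ship[1->2]=1 ship[0->1]=2 prod=3 -> [12 16 1]
Step 9: demand=3,sold=1 ship[1->2]=1 ship[0->1]=2 prod=3 -> [13 17 1]
Step 10: demand=3,sold=1 ship[1->2]=1 ship[0->1]=2 prod=3 -> [14 18 1]
Step 11: demand=3,sold=1 ship[1->2]=1 ship[0->1]=2 prod=3 -> [15 19 1]
Step 12: demand=3,sold=1 ship[1->2]=1 ship[0->1]=2 prod=3 -> [16 20 1]
First stockout at step 4

4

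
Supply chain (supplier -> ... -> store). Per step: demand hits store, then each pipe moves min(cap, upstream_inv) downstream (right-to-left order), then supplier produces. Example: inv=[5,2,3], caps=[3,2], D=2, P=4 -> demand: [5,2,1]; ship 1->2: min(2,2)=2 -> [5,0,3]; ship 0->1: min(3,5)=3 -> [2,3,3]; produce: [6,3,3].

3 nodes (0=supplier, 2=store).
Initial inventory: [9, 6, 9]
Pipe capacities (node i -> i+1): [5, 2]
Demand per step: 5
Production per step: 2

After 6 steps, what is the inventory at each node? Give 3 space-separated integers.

Step 1: demand=5,sold=5 ship[1->2]=2 ship[0->1]=5 prod=2 -> inv=[6 9 6]
Step 2: demand=5,sold=5 ship[1->2]=2 ship[0->1]=5 prod=2 -> inv=[3 12 3]
Step 3: demand=5,sold=3 ship[1->2]=2 ship[0->1]=3 prod=2 -> inv=[2 13 2]
Step 4: demand=5,sold=2 ship[1->2]=2 ship[0->1]=2 prod=2 -> inv=[2 13 2]
Step 5: demand=5,sold=2 ship[1->2]=2 ship[0->1]=2 prod=2 -> inv=[2 13 2]
Step 6: demand=5,sold=2 ship[1->2]=2 ship[0->1]=2 prod=2 -> inv=[2 13 2]

2 13 2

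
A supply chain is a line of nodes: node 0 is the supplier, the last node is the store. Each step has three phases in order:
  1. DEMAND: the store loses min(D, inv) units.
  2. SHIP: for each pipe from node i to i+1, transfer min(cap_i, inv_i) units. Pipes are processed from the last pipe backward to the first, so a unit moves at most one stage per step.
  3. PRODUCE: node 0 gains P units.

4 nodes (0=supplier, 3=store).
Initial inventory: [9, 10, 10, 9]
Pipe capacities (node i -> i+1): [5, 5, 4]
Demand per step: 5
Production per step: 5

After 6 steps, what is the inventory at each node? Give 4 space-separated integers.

Step 1: demand=5,sold=5 ship[2->3]=4 ship[1->2]=5 ship[0->1]=5 prod=5 -> inv=[9 10 11 8]
Step 2: demand=5,sold=5 ship[2->3]=4 ship[1->2]=5 ship[0->1]=5 prod=5 -> inv=[9 10 12 7]
Step 3: demand=5,sold=5 ship[2->3]=4 ship[1->2]=5 ship[0->1]=5 prod=5 -> inv=[9 10 13 6]
Step 4: demand=5,sold=5 ship[2->3]=4 ship[1->2]=5 ship[0->1]=5 prod=5 -> inv=[9 10 14 5]
Step 5: demand=5,sold=5 ship[2->3]=4 ship[1->2]=5 ship[0->1]=5 prod=5 -> inv=[9 10 15 4]
Step 6: demand=5,sold=4 ship[2->3]=4 ship[1->2]=5 ship[0->1]=5 prod=5 -> inv=[9 10 16 4]

9 10 16 4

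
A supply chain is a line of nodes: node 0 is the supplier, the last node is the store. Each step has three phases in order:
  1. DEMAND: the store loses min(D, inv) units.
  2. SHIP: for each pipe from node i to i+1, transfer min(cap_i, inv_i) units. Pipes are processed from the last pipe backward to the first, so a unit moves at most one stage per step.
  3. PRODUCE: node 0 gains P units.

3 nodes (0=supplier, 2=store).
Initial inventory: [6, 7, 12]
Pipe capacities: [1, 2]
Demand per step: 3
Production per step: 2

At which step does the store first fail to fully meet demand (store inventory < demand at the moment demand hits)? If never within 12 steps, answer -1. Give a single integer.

Step 1: demand=3,sold=3 ship[1->2]=2 ship[0->1]=1 prod=2 -> [7 6 11]
Step 2: demand=3,sold=3 ship[1->2]=2 ship[0->1]=1 prod=2 -> [8 5 10]
Step 3: demand=3,sold=3 ship[1->2]=2 ship[0->1]=1 prod=2 -> [9 4 9]
Step 4: demand=3,sold=3 ship[1->2]=2 ship[0->1]=1 prod=2 -> [10 3 8]
Step 5: demand=3,sold=3 ship[1->2]=2 ship[0->1]=1 prod=2 -> [11 2 7]
Step 6: demand=3,sold=3 ship[1->2]=2 ship[0->1]=1 prod=2 -> [12 1 6]
Step 7: demand=3,sold=3 ship[1->2]=1 ship[0->1]=1 prod=2 -> [13 1 4]
Step 8: demand=3,sold=3 ship[1->2]=1 ship[0->1]=1 prod=2 -> [14 1 2]
Step 9: demand=3,sold=2 ship[1->2]=1 ship[0->1]=1 prod=2 -> [15 1 1]
Step 10: demand=3,sold=1 ship[1->2]=1 ship[0->1]=1 prod=2 -> [16 1 1]
Step 11: demand=3,sold=1 ship[1->2]=1 ship[0->1]=1 prod=2 -> [17 1 1]
Step 12: demand=3,sold=1 ship[1->2]=1 ship[0->1]=1 prod=2 -> [18 1 1]
First stockout at step 9

9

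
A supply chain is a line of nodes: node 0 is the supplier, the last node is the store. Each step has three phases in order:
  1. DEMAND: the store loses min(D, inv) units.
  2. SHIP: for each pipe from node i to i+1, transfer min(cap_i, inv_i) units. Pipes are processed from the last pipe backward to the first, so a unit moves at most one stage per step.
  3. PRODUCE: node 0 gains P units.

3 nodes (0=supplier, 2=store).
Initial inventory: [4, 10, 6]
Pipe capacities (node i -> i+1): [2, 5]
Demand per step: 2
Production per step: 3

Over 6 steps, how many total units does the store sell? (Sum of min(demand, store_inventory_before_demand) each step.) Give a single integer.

Answer: 12

Derivation:
Step 1: sold=2 (running total=2) -> [5 7 9]
Step 2: sold=2 (running total=4) -> [6 4 12]
Step 3: sold=2 (running total=6) -> [7 2 14]
Step 4: sold=2 (running total=8) -> [8 2 14]
Step 5: sold=2 (running total=10) -> [9 2 14]
Step 6: sold=2 (running total=12) -> [10 2 14]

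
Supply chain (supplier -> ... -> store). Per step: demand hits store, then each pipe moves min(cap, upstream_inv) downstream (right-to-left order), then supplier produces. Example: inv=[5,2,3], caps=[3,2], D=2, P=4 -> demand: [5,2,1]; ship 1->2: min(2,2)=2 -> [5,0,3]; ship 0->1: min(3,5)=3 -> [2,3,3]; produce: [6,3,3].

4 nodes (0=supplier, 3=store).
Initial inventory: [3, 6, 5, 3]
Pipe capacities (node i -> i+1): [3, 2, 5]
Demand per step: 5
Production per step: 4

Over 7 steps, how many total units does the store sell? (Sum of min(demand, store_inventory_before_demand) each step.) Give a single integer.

Answer: 18

Derivation:
Step 1: sold=3 (running total=3) -> [4 7 2 5]
Step 2: sold=5 (running total=8) -> [5 8 2 2]
Step 3: sold=2 (running total=10) -> [6 9 2 2]
Step 4: sold=2 (running total=12) -> [7 10 2 2]
Step 5: sold=2 (running total=14) -> [8 11 2 2]
Step 6: sold=2 (running total=16) -> [9 12 2 2]
Step 7: sold=2 (running total=18) -> [10 13 2 2]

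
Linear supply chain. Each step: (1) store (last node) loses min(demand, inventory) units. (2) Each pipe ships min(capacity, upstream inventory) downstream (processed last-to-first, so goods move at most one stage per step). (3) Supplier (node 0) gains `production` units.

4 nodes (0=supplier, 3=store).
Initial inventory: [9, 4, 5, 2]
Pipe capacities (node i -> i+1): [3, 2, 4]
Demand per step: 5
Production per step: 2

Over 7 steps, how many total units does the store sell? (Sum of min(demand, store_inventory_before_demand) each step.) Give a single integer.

Answer: 17

Derivation:
Step 1: sold=2 (running total=2) -> [8 5 3 4]
Step 2: sold=4 (running total=6) -> [7 6 2 3]
Step 3: sold=3 (running total=9) -> [6 7 2 2]
Step 4: sold=2 (running total=11) -> [5 8 2 2]
Step 5: sold=2 (running total=13) -> [4 9 2 2]
Step 6: sold=2 (running total=15) -> [3 10 2 2]
Step 7: sold=2 (running total=17) -> [2 11 2 2]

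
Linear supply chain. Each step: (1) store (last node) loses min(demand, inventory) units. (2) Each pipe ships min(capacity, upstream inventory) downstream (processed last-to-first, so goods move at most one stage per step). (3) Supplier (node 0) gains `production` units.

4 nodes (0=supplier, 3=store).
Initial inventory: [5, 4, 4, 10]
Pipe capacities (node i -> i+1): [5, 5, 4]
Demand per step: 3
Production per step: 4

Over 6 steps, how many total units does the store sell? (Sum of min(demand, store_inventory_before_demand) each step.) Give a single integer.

Answer: 18

Derivation:
Step 1: sold=3 (running total=3) -> [4 5 4 11]
Step 2: sold=3 (running total=6) -> [4 4 5 12]
Step 3: sold=3 (running total=9) -> [4 4 5 13]
Step 4: sold=3 (running total=12) -> [4 4 5 14]
Step 5: sold=3 (running total=15) -> [4 4 5 15]
Step 6: sold=3 (running total=18) -> [4 4 5 16]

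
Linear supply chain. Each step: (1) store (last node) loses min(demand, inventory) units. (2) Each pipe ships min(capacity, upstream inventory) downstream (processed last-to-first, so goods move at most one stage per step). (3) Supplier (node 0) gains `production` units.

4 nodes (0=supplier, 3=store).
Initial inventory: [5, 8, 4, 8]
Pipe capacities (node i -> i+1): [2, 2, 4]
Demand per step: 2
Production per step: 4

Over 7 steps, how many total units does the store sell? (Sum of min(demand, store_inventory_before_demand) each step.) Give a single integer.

Step 1: sold=2 (running total=2) -> [7 8 2 10]
Step 2: sold=2 (running total=4) -> [9 8 2 10]
Step 3: sold=2 (running total=6) -> [11 8 2 10]
Step 4: sold=2 (running total=8) -> [13 8 2 10]
Step 5: sold=2 (running total=10) -> [15 8 2 10]
Step 6: sold=2 (running total=12) -> [17 8 2 10]
Step 7: sold=2 (running total=14) -> [19 8 2 10]

Answer: 14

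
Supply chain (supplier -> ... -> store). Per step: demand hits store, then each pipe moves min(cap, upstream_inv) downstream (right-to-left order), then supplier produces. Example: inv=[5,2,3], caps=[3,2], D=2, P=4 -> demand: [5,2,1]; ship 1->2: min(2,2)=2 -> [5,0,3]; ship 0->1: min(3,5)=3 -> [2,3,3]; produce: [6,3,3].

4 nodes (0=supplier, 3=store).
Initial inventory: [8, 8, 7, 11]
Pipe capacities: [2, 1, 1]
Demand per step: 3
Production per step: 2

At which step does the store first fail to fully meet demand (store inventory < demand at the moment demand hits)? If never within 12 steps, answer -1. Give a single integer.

Step 1: demand=3,sold=3 ship[2->3]=1 ship[1->2]=1 ship[0->1]=2 prod=2 -> [8 9 7 9]
Step 2: demand=3,sold=3 ship[2->3]=1 ship[1->2]=1 ship[0->1]=2 prod=2 -> [8 10 7 7]
Step 3: demand=3,sold=3 ship[2->3]=1 ship[1->2]=1 ship[0->1]=2 prod=2 -> [8 11 7 5]
Step 4: demand=3,sold=3 ship[2->3]=1 ship[1->2]=1 ship[0->1]=2 prod=2 -> [8 12 7 3]
Step 5: demand=3,sold=3 ship[2->3]=1 ship[1->2]=1 ship[0->1]=2 prod=2 -> [8 13 7 1]
Step 6: demand=3,sold=1 ship[2->3]=1 ship[1->2]=1 ship[0->1]=2 prod=2 -> [8 14 7 1]
Step 7: demand=3,sold=1 ship[2->3]=1 ship[1->2]=1 ship[0->1]=2 prod=2 -> [8 15 7 1]
Step 8: demand=3,sold=1 ship[2->3]=1 ship[1->2]=1 ship[0->1]=2 prod=2 -> [8 16 7 1]
Step 9: demand=3,sold=1 ship[2->3]=1 ship[1->2]=1 ship[0->1]=2 prod=2 -> [8 17 7 1]
Step 10: demand=3,sold=1 ship[2->3]=1 ship[1->2]=1 ship[0->1]=2 prod=2 -> [8 18 7 1]
Step 11: demand=3,sold=1 ship[2->3]=1 ship[1->2]=1 ship[0->1]=2 prod=2 -> [8 19 7 1]
Step 12: demand=3,sold=1 ship[2->3]=1 ship[1->2]=1 ship[0->1]=2 prod=2 -> [8 20 7 1]
First stockout at step 6

6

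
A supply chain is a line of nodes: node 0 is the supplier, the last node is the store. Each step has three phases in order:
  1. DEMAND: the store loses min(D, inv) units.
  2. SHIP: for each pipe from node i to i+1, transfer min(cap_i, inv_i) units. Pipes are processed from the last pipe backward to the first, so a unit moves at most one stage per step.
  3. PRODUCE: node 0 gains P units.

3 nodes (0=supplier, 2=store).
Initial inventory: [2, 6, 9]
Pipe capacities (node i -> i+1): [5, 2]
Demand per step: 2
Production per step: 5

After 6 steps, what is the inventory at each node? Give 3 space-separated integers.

Step 1: demand=2,sold=2 ship[1->2]=2 ship[0->1]=2 prod=5 -> inv=[5 6 9]
Step 2: demand=2,sold=2 ship[1->2]=2 ship[0->1]=5 prod=5 -> inv=[5 9 9]
Step 3: demand=2,sold=2 ship[1->2]=2 ship[0->1]=5 prod=5 -> inv=[5 12 9]
Step 4: demand=2,sold=2 ship[1->2]=2 ship[0->1]=5 prod=5 -> inv=[5 15 9]
Step 5: demand=2,sold=2 ship[1->2]=2 ship[0->1]=5 prod=5 -> inv=[5 18 9]
Step 6: demand=2,sold=2 ship[1->2]=2 ship[0->1]=5 prod=5 -> inv=[5 21 9]

5 21 9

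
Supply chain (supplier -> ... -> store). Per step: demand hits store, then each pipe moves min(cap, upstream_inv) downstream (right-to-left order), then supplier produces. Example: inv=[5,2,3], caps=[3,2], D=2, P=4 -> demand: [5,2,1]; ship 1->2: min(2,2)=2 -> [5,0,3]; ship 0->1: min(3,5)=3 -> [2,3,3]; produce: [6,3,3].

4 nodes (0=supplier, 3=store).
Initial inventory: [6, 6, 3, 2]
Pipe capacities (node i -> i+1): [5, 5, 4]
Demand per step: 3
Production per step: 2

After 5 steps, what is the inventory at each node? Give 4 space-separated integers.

Step 1: demand=3,sold=2 ship[2->3]=3 ship[1->2]=5 ship[0->1]=5 prod=2 -> inv=[3 6 5 3]
Step 2: demand=3,sold=3 ship[2->3]=4 ship[1->2]=5 ship[0->1]=3 prod=2 -> inv=[2 4 6 4]
Step 3: demand=3,sold=3 ship[2->3]=4 ship[1->2]=4 ship[0->1]=2 prod=2 -> inv=[2 2 6 5]
Step 4: demand=3,sold=3 ship[2->3]=4 ship[1->2]=2 ship[0->1]=2 prod=2 -> inv=[2 2 4 6]
Step 5: demand=3,sold=3 ship[2->3]=4 ship[1->2]=2 ship[0->1]=2 prod=2 -> inv=[2 2 2 7]

2 2 2 7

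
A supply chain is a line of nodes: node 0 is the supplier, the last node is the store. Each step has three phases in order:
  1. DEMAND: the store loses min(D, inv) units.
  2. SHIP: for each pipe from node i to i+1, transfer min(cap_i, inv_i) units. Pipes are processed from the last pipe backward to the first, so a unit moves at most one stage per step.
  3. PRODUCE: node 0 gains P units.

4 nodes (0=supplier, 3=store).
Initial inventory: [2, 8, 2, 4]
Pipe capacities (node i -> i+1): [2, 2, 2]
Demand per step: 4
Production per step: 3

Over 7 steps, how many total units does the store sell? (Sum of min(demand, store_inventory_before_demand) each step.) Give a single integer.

Step 1: sold=4 (running total=4) -> [3 8 2 2]
Step 2: sold=2 (running total=6) -> [4 8 2 2]
Step 3: sold=2 (running total=8) -> [5 8 2 2]
Step 4: sold=2 (running total=10) -> [6 8 2 2]
Step 5: sold=2 (running total=12) -> [7 8 2 2]
Step 6: sold=2 (running total=14) -> [8 8 2 2]
Step 7: sold=2 (running total=16) -> [9 8 2 2]

Answer: 16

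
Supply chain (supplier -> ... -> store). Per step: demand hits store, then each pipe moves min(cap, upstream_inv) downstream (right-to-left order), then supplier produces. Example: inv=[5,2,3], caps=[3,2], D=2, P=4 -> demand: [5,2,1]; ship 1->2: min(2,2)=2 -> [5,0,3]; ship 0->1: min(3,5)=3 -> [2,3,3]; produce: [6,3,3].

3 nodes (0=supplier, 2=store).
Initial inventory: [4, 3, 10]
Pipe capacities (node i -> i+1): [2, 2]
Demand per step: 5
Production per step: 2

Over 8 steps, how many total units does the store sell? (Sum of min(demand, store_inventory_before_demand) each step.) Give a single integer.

Answer: 24

Derivation:
Step 1: sold=5 (running total=5) -> [4 3 7]
Step 2: sold=5 (running total=10) -> [4 3 4]
Step 3: sold=4 (running total=14) -> [4 3 2]
Step 4: sold=2 (running total=16) -> [4 3 2]
Step 5: sold=2 (running total=18) -> [4 3 2]
Step 6: sold=2 (running total=20) -> [4 3 2]
Step 7: sold=2 (running total=22) -> [4 3 2]
Step 8: sold=2 (running total=24) -> [4 3 2]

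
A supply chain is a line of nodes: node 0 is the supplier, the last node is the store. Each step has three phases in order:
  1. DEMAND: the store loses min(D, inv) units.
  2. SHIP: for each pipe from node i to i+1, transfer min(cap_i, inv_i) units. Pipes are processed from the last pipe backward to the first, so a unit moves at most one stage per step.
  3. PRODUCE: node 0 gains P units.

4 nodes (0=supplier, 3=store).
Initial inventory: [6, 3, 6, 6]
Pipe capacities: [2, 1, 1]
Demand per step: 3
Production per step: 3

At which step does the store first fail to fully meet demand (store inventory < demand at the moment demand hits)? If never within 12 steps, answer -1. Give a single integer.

Step 1: demand=3,sold=3 ship[2->3]=1 ship[1->2]=1 ship[0->1]=2 prod=3 -> [7 4 6 4]
Step 2: demand=3,sold=3 ship[2->3]=1 ship[1->2]=1 ship[0->1]=2 prod=3 -> [8 5 6 2]
Step 3: demand=3,sold=2 ship[2->3]=1 ship[1->2]=1 ship[0->1]=2 prod=3 -> [9 6 6 1]
Step 4: demand=3,sold=1 ship[2->3]=1 ship[1->2]=1 ship[0->1]=2 prod=3 -> [10 7 6 1]
Step 5: demand=3,sold=1 ship[2->3]=1 ship[1->2]=1 ship[0->1]=2 prod=3 -> [11 8 6 1]
Step 6: demand=3,sold=1 ship[2->3]=1 ship[1->2]=1 ship[0->1]=2 prod=3 -> [12 9 6 1]
Step 7: demand=3,sold=1 ship[2->3]=1 ship[1->2]=1 ship[0->1]=2 prod=3 -> [13 10 6 1]
Step 8: demand=3,sold=1 ship[2->3]=1 ship[1->2]=1 ship[0->1]=2 prod=3 -> [14 11 6 1]
Step 9: demand=3,sold=1 ship[2->3]=1 ship[1->2]=1 ship[0->1]=2 prod=3 -> [15 12 6 1]
Step 10: demand=3,sold=1 ship[2->3]=1 ship[1->2]=1 ship[0->1]=2 prod=3 -> [16 13 6 1]
Step 11: demand=3,sold=1 ship[2->3]=1 ship[1->2]=1 ship[0->1]=2 prod=3 -> [17 14 6 1]
Step 12: demand=3,sold=1 ship[2->3]=1 ship[1->2]=1 ship[0->1]=2 prod=3 -> [18 15 6 1]
First stockout at step 3

3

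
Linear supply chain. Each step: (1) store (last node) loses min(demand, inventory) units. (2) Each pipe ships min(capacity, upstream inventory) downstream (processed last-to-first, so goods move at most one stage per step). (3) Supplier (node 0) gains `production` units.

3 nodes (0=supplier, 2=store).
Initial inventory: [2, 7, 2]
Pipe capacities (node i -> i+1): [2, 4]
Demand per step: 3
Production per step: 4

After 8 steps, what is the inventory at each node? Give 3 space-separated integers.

Step 1: demand=3,sold=2 ship[1->2]=4 ship[0->1]=2 prod=4 -> inv=[4 5 4]
Step 2: demand=3,sold=3 ship[1->2]=4 ship[0->1]=2 prod=4 -> inv=[6 3 5]
Step 3: demand=3,sold=3 ship[1->2]=3 ship[0->1]=2 prod=4 -> inv=[8 2 5]
Step 4: demand=3,sold=3 ship[1->2]=2 ship[0->1]=2 prod=4 -> inv=[10 2 4]
Step 5: demand=3,sold=3 ship[1->2]=2 ship[0->1]=2 prod=4 -> inv=[12 2 3]
Step 6: demand=3,sold=3 ship[1->2]=2 ship[0->1]=2 prod=4 -> inv=[14 2 2]
Step 7: demand=3,sold=2 ship[1->2]=2 ship[0->1]=2 prod=4 -> inv=[16 2 2]
Step 8: demand=3,sold=2 ship[1->2]=2 ship[0->1]=2 prod=4 -> inv=[18 2 2]

18 2 2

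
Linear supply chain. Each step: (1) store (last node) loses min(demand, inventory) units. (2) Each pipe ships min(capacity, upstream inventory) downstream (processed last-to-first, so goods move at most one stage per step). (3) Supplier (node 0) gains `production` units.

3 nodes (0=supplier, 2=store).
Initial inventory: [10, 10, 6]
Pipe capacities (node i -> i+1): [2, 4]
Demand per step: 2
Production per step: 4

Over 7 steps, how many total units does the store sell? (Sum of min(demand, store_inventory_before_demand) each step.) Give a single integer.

Answer: 14

Derivation:
Step 1: sold=2 (running total=2) -> [12 8 8]
Step 2: sold=2 (running total=4) -> [14 6 10]
Step 3: sold=2 (running total=6) -> [16 4 12]
Step 4: sold=2 (running total=8) -> [18 2 14]
Step 5: sold=2 (running total=10) -> [20 2 14]
Step 6: sold=2 (running total=12) -> [22 2 14]
Step 7: sold=2 (running total=14) -> [24 2 14]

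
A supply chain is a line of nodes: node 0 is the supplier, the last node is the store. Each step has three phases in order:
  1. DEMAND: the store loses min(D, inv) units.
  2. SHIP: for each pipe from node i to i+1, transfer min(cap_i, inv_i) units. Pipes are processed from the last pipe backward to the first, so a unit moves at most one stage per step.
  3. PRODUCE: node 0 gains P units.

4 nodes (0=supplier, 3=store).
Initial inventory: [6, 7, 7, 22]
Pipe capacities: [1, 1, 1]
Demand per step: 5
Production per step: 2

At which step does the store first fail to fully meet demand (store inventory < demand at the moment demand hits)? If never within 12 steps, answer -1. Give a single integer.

Step 1: demand=5,sold=5 ship[2->3]=1 ship[1->2]=1 ship[0->1]=1 prod=2 -> [7 7 7 18]
Step 2: demand=5,sold=5 ship[2->3]=1 ship[1->2]=1 ship[0->1]=1 prod=2 -> [8 7 7 14]
Step 3: demand=5,sold=5 ship[2->3]=1 ship[1->2]=1 ship[0->1]=1 prod=2 -> [9 7 7 10]
Step 4: demand=5,sold=5 ship[2->3]=1 ship[1->2]=1 ship[0->1]=1 prod=2 -> [10 7 7 6]
Step 5: demand=5,sold=5 ship[2->3]=1 ship[1->2]=1 ship[0->1]=1 prod=2 -> [11 7 7 2]
Step 6: demand=5,sold=2 ship[2->3]=1 ship[1->2]=1 ship[0->1]=1 prod=2 -> [12 7 7 1]
Step 7: demand=5,sold=1 ship[2->3]=1 ship[1->2]=1 ship[0->1]=1 prod=2 -> [13 7 7 1]
Step 8: demand=5,sold=1 ship[2->3]=1 ship[1->2]=1 ship[0->1]=1 prod=2 -> [14 7 7 1]
Step 9: demand=5,sold=1 ship[2->3]=1 ship[1->2]=1 ship[0->1]=1 prod=2 -> [15 7 7 1]
Step 10: demand=5,sold=1 ship[2->3]=1 ship[1->2]=1 ship[0->1]=1 prod=2 -> [16 7 7 1]
Step 11: demand=5,sold=1 ship[2->3]=1 ship[1->2]=1 ship[0->1]=1 prod=2 -> [17 7 7 1]
Step 12: demand=5,sold=1 ship[2->3]=1 ship[1->2]=1 ship[0->1]=1 prod=2 -> [18 7 7 1]
First stockout at step 6

6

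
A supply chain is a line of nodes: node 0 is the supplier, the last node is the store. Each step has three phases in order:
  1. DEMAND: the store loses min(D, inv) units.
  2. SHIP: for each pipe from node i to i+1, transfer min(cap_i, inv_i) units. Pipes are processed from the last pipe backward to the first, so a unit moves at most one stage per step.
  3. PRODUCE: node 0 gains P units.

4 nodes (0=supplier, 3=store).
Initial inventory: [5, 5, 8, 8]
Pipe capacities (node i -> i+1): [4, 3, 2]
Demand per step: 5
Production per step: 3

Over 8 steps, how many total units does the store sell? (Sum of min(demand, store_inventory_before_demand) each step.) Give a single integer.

Answer: 22

Derivation:
Step 1: sold=5 (running total=5) -> [4 6 9 5]
Step 2: sold=5 (running total=10) -> [3 7 10 2]
Step 3: sold=2 (running total=12) -> [3 7 11 2]
Step 4: sold=2 (running total=14) -> [3 7 12 2]
Step 5: sold=2 (running total=16) -> [3 7 13 2]
Step 6: sold=2 (running total=18) -> [3 7 14 2]
Step 7: sold=2 (running total=20) -> [3 7 15 2]
Step 8: sold=2 (running total=22) -> [3 7 16 2]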